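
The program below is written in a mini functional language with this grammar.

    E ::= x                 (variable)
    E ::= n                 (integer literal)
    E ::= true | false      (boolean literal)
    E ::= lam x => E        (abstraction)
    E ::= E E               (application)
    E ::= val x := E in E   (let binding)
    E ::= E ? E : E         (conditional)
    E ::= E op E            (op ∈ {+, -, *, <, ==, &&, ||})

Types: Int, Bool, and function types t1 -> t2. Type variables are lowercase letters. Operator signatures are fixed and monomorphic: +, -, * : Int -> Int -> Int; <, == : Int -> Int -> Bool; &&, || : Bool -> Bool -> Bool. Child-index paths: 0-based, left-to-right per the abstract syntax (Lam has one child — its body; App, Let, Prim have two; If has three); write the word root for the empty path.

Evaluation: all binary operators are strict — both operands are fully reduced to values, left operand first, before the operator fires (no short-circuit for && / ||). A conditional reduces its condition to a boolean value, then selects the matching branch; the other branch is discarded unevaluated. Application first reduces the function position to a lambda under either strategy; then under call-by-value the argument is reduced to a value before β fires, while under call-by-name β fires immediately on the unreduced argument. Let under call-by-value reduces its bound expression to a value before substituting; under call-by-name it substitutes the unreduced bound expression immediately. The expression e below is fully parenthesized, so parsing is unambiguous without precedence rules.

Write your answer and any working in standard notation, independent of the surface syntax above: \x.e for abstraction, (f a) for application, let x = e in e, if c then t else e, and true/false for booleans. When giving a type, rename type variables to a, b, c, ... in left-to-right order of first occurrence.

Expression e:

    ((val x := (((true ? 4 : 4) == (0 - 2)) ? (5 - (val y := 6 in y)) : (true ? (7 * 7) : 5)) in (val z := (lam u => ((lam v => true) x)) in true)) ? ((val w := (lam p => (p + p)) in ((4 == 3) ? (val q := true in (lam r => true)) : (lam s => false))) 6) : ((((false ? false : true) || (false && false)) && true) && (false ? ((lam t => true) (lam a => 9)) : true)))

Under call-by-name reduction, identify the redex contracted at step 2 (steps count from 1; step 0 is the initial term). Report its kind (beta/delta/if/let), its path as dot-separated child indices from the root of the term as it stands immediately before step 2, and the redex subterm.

Answer: let at 0 : (let z = (\u.((\v.true) (if ((if true then 4 else 4) == (0 - 2)) then (5 - (let y = 6 in y)) else (if true then (7 * 7) else 5)))) in true)

Derivation:
step 0: (if (let x = (if ((if true then 4 else 4) == (0 - 2)) then (5 - (let y = 6 in y)) else (if true then (7 * 7) else 5)) in (let z = (\u.((\v.true) x)) in true)) then ((let w = (\p.(p + p)) in (if (4 == 3) then (let q = true in (\r.true)) else (\s.false))) 6) else ((((if false then false else true) || (false && false)) && true) && (if false then ((\t.true) (\a.9)) else true)))
step 1: [let@0] (if (let z = (\u.((\v.true) (if ((if true then 4 else 4) == (0 - 2)) then (5 - (let y = 6 in y)) else (if true then (7 * 7) else 5)))) in true) then ((let w = (\p.(p + p)) in (if (4 == 3) then (let q = true in (\r.true)) else (\s.false))) 6) else ((((if false then false else true) || (false && false)) && true) && (if false then ((\t.true) (\a.9)) else true)))
step 2: [let@0] (if true then ((let w = (\p.(p + p)) in (if (4 == 3) then (let q = true in (\r.true)) else (\s.false))) 6) else ((((if false then false else true) || (false && false)) && true) && (if false then ((\t.true) (\a.9)) else true)))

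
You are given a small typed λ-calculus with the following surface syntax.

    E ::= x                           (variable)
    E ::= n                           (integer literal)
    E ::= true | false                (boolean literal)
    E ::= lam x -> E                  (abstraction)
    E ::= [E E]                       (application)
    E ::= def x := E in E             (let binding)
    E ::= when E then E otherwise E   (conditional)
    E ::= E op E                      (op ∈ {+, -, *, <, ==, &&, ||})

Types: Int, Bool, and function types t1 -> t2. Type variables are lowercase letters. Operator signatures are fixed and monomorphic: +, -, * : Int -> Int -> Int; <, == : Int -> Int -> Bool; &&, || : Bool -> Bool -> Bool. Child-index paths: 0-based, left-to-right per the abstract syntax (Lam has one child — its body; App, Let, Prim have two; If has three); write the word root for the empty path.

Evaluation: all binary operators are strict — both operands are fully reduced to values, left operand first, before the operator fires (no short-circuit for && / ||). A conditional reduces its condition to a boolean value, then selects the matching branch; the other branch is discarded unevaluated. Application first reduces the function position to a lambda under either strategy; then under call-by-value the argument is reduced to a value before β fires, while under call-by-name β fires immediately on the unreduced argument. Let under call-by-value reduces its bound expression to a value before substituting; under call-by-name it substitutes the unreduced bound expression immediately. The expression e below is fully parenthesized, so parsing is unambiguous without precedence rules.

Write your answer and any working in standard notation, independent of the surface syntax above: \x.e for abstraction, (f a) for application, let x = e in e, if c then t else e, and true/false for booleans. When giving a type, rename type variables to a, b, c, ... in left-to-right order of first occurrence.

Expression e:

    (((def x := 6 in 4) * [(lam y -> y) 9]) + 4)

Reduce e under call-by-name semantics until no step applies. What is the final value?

Answer: 40

Working:
step 0: (((let x = 6 in 4) * ((\y.y) 9)) + 4)
step 1: [let@0.0] ((4 * ((\y.y) 9)) + 4)
step 2: [beta@0.1] ((4 * 9) + 4)
step 3: [delta@0] (36 + 4)
step 4: [delta@root] 40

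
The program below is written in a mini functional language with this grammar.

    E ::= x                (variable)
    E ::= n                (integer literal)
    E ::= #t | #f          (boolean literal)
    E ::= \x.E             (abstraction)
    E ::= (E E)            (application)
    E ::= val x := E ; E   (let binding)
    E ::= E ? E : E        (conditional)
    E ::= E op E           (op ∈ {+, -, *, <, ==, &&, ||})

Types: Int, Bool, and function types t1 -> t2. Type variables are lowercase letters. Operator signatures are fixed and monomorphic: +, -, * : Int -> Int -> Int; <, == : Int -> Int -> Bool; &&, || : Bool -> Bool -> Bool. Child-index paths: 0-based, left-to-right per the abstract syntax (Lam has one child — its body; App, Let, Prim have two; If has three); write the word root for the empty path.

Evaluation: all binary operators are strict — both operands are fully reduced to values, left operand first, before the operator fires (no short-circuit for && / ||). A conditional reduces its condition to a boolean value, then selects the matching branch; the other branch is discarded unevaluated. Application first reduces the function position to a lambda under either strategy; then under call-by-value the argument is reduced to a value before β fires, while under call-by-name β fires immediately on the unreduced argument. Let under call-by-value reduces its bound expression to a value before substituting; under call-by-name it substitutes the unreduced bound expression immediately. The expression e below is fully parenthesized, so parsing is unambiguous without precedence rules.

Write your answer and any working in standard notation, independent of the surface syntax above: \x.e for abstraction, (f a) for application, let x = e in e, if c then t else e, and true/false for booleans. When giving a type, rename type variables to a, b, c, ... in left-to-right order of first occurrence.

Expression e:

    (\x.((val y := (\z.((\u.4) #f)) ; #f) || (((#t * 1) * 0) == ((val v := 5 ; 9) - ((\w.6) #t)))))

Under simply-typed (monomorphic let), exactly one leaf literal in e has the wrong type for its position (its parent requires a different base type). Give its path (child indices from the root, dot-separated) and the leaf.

Answer: 0.1.0.0.0 : true

Working:
\u._ : c -> Int
  unify c -> Int ~ Bool -> d
  unify c ~ Bool
  unify Int ~ d
_ _ : Int
\z._ : b -> Int
let y : b -> Int
  unify Bool ~ Bool
  unify Bool ~ Int
  FAIL: mismatch Bool ~ Int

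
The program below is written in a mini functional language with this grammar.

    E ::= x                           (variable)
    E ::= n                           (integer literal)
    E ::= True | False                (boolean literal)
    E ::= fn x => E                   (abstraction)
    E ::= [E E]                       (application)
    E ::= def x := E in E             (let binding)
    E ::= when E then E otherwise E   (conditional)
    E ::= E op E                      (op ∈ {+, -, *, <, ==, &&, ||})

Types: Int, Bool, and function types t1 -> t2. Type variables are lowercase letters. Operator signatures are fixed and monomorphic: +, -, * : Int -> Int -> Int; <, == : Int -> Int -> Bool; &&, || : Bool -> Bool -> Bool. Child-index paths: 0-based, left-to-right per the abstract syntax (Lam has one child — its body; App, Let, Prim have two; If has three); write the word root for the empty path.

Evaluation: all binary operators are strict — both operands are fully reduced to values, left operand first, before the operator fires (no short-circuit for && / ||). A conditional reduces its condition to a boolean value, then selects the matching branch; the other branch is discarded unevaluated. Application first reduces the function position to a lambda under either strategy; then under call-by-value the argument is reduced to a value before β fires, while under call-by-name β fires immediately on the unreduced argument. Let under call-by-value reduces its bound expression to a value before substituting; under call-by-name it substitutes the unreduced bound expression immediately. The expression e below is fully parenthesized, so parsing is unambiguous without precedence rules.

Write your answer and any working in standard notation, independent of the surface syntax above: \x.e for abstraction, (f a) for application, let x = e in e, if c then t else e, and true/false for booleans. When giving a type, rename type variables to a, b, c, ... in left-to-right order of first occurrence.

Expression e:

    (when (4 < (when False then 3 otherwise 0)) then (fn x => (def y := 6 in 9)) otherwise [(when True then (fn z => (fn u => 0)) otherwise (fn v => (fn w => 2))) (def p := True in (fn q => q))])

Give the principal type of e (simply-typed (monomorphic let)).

Answer: a -> Int

Working:
  unify Int ~ Int
  unify Bool ~ Bool
  unify Int ~ Int
  unify Int ~ Int
  unify Bool ~ Bool
let y : Int
\x._ : a -> Int
  unify Bool ~ Bool
\u._ : c -> Int
\z._ : b -> c -> Int
\w._ : e -> Int
\v._ : d -> e -> Int
  unify b -> c -> Int ~ d -> e -> Int
  unify b ~ d
  unify c -> Int ~ e -> Int
  unify c ~ e
  unify Int ~ Int
let p : Bool
q : f
\q._ : f -> f
  unify d -> e -> Int ~ (f -> f) -> g
  unify d ~ f -> f
  unify e -> Int ~ g
_ _ : e -> Int
  unify a -> Int ~ e -> Int
  unify a ~ e
  unify Int ~ Int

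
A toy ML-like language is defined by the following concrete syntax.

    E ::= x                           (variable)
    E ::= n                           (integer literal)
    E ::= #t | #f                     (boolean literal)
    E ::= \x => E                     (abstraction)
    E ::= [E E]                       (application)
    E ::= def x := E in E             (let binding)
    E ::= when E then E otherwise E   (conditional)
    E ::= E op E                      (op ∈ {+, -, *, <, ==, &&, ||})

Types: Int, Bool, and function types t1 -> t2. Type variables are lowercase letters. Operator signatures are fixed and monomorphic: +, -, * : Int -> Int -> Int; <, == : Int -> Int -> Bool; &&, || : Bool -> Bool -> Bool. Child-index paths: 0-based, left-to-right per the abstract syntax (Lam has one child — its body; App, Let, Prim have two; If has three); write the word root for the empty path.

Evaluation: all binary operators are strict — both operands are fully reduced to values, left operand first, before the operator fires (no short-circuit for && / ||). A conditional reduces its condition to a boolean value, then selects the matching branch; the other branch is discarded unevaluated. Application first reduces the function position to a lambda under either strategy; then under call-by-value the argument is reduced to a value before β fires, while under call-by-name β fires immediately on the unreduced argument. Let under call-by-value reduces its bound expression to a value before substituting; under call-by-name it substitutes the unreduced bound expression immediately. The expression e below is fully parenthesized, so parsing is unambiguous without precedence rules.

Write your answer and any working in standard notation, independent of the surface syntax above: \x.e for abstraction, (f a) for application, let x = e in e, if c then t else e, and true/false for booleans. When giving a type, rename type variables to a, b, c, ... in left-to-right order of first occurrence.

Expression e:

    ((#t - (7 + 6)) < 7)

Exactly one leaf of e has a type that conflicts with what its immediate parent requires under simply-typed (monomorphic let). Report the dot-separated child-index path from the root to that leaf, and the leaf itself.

Answer: 0.0 : true

Working:
  unify Bool ~ Int
  FAIL: mismatch Bool ~ Int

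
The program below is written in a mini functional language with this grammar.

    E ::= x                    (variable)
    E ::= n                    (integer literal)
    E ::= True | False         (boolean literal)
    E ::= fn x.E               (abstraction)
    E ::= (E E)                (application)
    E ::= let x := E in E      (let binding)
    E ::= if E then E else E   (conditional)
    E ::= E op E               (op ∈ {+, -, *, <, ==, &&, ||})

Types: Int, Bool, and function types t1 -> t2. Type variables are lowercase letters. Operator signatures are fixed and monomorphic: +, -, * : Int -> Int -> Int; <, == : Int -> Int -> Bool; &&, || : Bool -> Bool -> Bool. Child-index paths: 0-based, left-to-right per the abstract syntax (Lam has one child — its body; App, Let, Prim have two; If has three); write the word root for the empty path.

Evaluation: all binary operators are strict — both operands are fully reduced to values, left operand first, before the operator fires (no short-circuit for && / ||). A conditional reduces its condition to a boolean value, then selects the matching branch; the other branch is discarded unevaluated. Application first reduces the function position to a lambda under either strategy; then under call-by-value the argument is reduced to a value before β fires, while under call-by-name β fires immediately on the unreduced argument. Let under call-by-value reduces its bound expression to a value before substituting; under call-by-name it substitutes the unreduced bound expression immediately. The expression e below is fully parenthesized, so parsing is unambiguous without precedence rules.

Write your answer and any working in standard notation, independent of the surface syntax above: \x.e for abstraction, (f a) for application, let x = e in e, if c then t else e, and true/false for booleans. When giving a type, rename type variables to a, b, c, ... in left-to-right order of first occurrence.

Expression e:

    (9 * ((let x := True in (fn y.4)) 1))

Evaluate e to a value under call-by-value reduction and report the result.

Trace:
step 0: (9 * ((let x = true in (\y.4)) 1))
step 1: [let@1.0] (9 * ((\y.4) 1))
step 2: [beta@1] (9 * 4)
step 3: [delta@root] 36

Answer: 36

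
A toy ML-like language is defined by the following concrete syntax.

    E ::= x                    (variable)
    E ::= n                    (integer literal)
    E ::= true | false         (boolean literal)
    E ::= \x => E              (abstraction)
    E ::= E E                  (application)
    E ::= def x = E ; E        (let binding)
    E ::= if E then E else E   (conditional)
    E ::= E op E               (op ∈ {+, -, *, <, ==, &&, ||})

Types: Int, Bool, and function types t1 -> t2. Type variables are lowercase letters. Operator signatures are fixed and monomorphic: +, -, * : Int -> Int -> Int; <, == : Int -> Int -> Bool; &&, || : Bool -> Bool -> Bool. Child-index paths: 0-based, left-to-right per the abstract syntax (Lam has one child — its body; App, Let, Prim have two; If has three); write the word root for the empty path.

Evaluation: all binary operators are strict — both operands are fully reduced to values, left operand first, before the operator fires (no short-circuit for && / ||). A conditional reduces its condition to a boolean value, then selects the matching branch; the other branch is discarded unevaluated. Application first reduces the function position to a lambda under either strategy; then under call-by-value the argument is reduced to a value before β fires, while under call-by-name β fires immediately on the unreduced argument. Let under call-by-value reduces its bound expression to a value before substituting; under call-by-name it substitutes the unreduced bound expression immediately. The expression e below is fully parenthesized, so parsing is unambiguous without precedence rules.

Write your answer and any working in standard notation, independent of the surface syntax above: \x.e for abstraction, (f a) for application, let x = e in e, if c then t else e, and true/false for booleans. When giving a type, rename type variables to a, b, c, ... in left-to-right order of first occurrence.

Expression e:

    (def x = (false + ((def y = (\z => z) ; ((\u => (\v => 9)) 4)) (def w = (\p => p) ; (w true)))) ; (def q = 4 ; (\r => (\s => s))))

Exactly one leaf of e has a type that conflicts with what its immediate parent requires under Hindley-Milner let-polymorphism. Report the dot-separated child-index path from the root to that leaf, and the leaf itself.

Derivation:
  unify Bool ~ Int
  FAIL: mismatch Bool ~ Int

Answer: 0.0 : false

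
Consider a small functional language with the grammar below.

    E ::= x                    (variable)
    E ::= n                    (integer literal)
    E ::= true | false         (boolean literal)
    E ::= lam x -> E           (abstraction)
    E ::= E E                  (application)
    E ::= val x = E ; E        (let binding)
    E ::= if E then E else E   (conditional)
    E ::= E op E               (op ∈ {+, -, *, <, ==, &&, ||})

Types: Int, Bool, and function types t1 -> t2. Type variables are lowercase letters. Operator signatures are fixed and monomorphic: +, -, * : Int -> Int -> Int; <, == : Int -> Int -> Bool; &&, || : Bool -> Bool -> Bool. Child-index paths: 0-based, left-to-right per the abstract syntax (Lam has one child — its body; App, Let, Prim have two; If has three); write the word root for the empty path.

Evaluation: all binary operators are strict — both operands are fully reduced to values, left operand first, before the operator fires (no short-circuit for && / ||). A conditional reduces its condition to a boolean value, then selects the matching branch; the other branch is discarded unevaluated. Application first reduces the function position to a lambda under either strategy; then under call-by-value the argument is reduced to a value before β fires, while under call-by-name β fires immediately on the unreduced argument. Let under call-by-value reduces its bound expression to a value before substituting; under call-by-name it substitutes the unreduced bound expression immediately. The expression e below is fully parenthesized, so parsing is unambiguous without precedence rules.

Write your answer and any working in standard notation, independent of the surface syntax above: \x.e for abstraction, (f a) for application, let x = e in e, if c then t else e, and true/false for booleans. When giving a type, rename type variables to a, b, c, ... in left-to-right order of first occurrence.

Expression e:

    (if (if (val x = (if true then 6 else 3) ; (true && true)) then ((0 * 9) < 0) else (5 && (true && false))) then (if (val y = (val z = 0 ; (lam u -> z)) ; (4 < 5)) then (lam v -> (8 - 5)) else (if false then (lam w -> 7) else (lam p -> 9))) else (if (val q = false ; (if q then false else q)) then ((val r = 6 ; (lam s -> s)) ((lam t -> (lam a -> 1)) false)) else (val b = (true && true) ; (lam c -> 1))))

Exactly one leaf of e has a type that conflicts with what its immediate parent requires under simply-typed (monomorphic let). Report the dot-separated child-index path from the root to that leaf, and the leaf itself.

Answer: 0.2.0 : 5

Derivation:
  unify Bool ~ Bool
  unify Int ~ Int
let x : Int
  unify Bool ~ Bool
  unify Bool ~ Bool
  unify Bool ~ Bool
  unify Int ~ Int
  unify Int ~ Int
  unify Int ~ Int
  unify Int ~ Int
  unify Int ~ Bool
  FAIL: mismatch Int ~ Bool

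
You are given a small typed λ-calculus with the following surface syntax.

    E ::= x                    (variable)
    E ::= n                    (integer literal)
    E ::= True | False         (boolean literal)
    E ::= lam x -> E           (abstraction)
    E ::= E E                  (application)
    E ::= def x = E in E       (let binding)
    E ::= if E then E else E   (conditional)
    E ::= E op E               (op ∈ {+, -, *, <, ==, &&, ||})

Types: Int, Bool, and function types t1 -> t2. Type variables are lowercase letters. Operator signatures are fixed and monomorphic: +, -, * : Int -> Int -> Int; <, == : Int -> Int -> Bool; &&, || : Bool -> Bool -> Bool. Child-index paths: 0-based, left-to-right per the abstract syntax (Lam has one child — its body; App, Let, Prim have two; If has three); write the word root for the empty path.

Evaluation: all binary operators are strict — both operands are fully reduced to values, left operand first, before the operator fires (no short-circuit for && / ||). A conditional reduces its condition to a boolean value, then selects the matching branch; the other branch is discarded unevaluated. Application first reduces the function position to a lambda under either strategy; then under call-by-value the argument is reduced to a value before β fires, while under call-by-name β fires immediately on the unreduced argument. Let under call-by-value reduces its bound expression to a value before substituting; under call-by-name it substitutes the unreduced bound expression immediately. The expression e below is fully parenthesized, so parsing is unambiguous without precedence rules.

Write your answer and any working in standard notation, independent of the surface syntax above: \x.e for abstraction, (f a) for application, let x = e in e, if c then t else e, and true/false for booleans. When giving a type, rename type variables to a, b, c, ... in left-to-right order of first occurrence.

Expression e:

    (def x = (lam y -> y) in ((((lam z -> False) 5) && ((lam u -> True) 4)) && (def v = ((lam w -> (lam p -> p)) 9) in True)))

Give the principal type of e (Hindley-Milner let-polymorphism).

Answer: Bool

Derivation:
y : a
\y._ : a -> a
let x : forall. a -> a
\z._ : b -> Bool
  unify b -> Bool ~ Int -> c
  unify b ~ Int
  unify Bool ~ c
_ _ : Bool
  unify Bool ~ Bool
\u._ : d -> Bool
  unify d -> Bool ~ Int -> e
  unify d ~ Int
  unify Bool ~ e
_ _ : Bool
  unify Bool ~ Bool
  unify Bool ~ Bool
p : g
\p._ : g -> g
\w._ : f -> g -> g
  unify f -> g -> g ~ Int -> h
  unify f ~ Int
  unify g -> g ~ h
_ _ : g -> g
let v : forall. g -> g
  unify Bool ~ Bool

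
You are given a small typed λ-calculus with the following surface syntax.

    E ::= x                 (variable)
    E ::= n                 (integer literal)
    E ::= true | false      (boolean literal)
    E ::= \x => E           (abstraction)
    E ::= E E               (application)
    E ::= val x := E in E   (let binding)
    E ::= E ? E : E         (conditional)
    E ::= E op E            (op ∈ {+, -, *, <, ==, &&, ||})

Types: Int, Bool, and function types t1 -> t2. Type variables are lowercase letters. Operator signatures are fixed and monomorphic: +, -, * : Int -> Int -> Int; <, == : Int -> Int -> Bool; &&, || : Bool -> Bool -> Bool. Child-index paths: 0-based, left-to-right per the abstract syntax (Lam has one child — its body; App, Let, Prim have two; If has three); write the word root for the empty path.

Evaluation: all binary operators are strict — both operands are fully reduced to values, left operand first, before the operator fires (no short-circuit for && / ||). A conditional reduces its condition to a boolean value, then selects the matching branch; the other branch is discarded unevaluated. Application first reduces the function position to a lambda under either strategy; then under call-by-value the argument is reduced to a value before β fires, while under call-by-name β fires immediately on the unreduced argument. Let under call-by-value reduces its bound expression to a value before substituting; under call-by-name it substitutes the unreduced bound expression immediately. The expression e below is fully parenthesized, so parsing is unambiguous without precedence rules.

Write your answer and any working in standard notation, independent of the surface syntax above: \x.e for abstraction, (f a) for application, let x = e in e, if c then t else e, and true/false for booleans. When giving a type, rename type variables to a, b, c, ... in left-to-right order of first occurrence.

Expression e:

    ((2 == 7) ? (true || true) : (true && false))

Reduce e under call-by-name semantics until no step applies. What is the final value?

Answer: false

Derivation:
step 0: (if (2 == 7) then (true || true) else (true && false))
step 1: [delta@0] (if false then (true || true) else (true && false))
step 2: [if@root] (true && false)
step 3: [delta@root] false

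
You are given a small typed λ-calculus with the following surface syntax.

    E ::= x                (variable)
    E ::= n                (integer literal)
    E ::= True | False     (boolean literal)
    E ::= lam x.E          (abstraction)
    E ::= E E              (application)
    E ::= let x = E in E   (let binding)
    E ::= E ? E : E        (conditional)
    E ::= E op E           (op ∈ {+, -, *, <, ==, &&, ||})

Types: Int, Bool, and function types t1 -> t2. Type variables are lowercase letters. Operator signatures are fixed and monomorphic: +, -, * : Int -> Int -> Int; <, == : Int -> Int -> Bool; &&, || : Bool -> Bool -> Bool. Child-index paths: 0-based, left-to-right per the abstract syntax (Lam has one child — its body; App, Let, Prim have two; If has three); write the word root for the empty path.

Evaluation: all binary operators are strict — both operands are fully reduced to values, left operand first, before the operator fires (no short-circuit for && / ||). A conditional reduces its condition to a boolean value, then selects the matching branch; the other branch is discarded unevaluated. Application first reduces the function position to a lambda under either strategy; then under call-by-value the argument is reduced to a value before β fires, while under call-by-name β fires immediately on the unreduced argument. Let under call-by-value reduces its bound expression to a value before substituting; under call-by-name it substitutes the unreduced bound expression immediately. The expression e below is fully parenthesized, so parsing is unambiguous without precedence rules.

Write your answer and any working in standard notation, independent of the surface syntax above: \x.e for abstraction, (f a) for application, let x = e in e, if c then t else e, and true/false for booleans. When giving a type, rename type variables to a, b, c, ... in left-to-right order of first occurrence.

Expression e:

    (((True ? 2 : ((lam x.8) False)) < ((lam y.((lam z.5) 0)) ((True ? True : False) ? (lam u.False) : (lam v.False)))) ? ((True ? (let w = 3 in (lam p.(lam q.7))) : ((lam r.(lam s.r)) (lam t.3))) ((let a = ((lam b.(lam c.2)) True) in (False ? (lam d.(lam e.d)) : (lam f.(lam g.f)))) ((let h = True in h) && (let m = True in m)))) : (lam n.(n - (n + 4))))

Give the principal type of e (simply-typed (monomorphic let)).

Answer: Int -> Int

Derivation:
  unify Bool ~ Bool
\x._ : a -> Int
  unify a -> Int ~ Bool -> b
  unify a ~ Bool
  unify Int ~ b
_ _ : Int
  unify Int ~ Int
  unify Int ~ Int
\z._ : d -> Int
  unify d -> Int ~ Int -> e
  unify d ~ Int
  unify Int ~ e
_ _ : Int
\y._ : c -> Int
  unify Bool ~ Bool
  unify Bool ~ Bool
  unify Bool ~ Bool
\u._ : f -> Bool
\v._ : g -> Bool
  unify f -> Bool ~ g -> Bool
  unify f ~ g
  unify Bool ~ Bool
  unify c -> Int ~ (g -> Bool) -> h
  unify c ~ g -> Bool
  unify Int ~ h
_ _ : Int
  unify Int ~ Int
  unify Bool ~ Bool
  unify Bool ~ Bool
let w : Int
\q._ : j -> Int
\p._ : i -> j -> Int
r : k
\s._ : l -> k
\r._ : k -> l -> k
\t._ : m -> Int
  unify k -> l -> k ~ (m -> Int) -> n
  unify k ~ m -> Int
  unify l -> m -> Int ~ n
_ _ : l -> m -> Int
  unify i -> j -> Int ~ l -> m -> Int
  unify i ~ l
  unify j -> Int ~ m -> Int
  unify j ~ m
  unify Int ~ Int
\c._ : p -> Int
\b._ : o -> p -> Int
  unify o -> p -> Int ~ Bool -> q
  unify o ~ Bool
  unify p -> Int ~ q
_ _ : p -> Int
let a : p -> Int
  unify Bool ~ Bool
d : r
\e._ : s -> r
\d._ : r -> s -> r
f : t
\g._ : u -> t
\f._ : t -> u -> t
  unify r -> s -> r ~ t -> u -> t
  unify r ~ t
  unify s -> t ~ u -> t
  unify s ~ u
  unify t ~ t
let h : Bool
h : Bool
  unify Bool ~ Bool
let m : Bool
m : Bool
  unify Bool ~ Bool
  unify t -> u -> t ~ Bool -> v
  unify t ~ Bool
  unify u -> Bool ~ v
_ _ : u -> Bool
  unify l -> m -> Int ~ (u -> Bool) -> w
  unify l ~ u -> Bool
  unify m -> Int ~ w
_ _ : m -> Int
n : x
  unify x ~ Int
n : Int
  unify Int ~ Int
  unify Int ~ Int
  unify Int ~ Int
\n._ : Int -> Int
  unify m -> Int ~ Int -> Int
  unify m ~ Int
  unify Int ~ Int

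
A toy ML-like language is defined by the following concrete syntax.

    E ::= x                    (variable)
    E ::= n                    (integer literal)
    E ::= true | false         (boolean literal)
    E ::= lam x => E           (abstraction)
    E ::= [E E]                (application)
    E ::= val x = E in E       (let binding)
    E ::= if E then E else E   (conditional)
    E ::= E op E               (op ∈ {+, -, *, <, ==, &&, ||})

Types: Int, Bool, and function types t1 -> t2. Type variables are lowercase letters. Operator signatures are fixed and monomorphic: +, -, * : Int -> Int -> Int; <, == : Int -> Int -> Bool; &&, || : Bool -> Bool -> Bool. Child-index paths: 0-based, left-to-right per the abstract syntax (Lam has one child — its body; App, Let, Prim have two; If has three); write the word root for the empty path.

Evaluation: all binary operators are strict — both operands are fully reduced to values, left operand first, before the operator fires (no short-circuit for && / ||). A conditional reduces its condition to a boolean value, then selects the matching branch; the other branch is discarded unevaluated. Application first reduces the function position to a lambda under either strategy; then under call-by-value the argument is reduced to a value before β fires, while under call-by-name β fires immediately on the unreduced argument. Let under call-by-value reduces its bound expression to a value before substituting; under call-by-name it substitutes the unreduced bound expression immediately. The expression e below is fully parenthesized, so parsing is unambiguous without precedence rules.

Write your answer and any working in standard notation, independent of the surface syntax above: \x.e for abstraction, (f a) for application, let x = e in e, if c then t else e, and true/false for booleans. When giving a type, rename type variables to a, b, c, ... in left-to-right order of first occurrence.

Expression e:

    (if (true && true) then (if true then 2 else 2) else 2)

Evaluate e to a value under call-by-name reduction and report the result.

Answer: 2

Working:
step 0: (if (true && true) then (if true then 2 else 2) else 2)
step 1: [delta@0] (if true then (if true then 2 else 2) else 2)
step 2: [if@root] (if true then 2 else 2)
step 3: [if@root] 2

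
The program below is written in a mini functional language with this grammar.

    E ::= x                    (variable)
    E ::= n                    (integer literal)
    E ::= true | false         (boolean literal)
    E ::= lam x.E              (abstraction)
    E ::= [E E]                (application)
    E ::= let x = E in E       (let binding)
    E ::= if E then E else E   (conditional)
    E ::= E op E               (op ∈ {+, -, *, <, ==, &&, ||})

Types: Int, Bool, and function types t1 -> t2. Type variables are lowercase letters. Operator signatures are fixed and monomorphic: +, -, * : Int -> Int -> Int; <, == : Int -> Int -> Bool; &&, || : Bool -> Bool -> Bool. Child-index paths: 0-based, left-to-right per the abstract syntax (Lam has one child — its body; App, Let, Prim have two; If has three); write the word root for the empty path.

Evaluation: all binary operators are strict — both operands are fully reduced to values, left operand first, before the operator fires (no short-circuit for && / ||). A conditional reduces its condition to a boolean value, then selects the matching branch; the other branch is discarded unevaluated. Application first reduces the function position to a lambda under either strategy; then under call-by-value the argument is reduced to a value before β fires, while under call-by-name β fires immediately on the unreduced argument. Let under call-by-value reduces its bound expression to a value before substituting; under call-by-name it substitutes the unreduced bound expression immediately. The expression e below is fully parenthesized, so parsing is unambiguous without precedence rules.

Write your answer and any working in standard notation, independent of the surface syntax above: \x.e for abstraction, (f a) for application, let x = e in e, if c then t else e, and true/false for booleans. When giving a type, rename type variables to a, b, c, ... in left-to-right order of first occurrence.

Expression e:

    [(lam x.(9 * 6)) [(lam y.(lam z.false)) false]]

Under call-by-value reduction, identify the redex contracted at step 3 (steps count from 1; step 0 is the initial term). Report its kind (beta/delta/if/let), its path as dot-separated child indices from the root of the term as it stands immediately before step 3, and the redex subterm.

Answer: delta at root : (9 * 6)

Derivation:
step 0: ((\x.(9 * 6)) ((\y.(\z.false)) false))
step 1: [beta@1] ((\x.(9 * 6)) (\z.false))
step 2: [beta@root] (9 * 6)
step 3: [delta@root] 54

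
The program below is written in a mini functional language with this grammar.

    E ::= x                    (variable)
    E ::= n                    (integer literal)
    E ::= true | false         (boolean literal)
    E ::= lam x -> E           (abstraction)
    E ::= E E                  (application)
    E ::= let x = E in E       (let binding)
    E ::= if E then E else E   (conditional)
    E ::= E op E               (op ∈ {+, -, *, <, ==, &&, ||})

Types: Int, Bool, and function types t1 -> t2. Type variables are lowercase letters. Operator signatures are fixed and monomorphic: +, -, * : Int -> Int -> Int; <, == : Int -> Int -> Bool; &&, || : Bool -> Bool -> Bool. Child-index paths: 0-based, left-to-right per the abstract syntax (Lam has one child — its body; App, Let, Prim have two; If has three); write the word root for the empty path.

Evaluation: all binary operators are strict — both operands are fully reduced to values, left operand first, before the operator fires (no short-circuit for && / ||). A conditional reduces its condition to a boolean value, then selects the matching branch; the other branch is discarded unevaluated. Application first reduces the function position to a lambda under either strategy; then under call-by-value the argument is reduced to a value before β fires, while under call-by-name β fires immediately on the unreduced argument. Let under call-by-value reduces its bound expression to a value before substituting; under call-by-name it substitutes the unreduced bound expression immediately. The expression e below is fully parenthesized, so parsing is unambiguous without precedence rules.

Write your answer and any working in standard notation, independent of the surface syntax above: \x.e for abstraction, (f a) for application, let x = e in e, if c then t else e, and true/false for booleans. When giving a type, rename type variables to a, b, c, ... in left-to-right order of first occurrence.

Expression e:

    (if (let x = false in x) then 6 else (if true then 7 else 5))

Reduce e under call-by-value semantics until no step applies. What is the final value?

Answer: 7

Trace:
step 0: (if (let x = false in x) then 6 else (if true then 7 else 5))
step 1: [let@0] (if false then 6 else (if true then 7 else 5))
step 2: [if@root] (if true then 7 else 5)
step 3: [if@root] 7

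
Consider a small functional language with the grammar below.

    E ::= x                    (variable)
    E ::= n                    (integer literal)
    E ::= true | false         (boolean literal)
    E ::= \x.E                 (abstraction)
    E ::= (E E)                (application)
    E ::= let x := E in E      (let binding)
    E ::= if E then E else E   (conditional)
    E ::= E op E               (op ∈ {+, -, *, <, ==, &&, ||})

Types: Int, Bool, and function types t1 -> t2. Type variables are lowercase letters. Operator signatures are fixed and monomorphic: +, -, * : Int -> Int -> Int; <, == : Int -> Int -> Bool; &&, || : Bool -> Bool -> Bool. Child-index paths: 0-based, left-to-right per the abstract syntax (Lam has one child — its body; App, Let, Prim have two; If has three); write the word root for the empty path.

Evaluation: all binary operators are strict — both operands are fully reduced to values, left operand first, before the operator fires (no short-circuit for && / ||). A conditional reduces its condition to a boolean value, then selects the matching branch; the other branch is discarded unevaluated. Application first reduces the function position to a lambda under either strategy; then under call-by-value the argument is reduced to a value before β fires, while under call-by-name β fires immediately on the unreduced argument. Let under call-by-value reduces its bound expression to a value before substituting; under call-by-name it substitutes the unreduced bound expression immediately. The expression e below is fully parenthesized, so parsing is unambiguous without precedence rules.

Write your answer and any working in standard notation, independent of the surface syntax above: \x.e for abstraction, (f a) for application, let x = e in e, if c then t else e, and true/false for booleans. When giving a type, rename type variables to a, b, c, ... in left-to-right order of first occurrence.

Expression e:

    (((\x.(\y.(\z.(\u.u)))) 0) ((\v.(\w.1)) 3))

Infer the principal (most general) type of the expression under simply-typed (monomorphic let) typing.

Answer: a -> b -> b

Derivation:
u : d
\u._ : d -> d
\z._ : c -> d -> d
\y._ : b -> c -> d -> d
\x._ : a -> b -> c -> d -> d
  unify a -> b -> c -> d -> d ~ Int -> e
  unify a ~ Int
  unify b -> c -> d -> d ~ e
_ _ : b -> c -> d -> d
\w._ : g -> Int
\v._ : f -> g -> Int
  unify f -> g -> Int ~ Int -> h
  unify f ~ Int
  unify g -> Int ~ h
_ _ : g -> Int
  unify b -> c -> d -> d ~ (g -> Int) -> i
  unify b ~ g -> Int
  unify c -> d -> d ~ i
_ _ : c -> d -> d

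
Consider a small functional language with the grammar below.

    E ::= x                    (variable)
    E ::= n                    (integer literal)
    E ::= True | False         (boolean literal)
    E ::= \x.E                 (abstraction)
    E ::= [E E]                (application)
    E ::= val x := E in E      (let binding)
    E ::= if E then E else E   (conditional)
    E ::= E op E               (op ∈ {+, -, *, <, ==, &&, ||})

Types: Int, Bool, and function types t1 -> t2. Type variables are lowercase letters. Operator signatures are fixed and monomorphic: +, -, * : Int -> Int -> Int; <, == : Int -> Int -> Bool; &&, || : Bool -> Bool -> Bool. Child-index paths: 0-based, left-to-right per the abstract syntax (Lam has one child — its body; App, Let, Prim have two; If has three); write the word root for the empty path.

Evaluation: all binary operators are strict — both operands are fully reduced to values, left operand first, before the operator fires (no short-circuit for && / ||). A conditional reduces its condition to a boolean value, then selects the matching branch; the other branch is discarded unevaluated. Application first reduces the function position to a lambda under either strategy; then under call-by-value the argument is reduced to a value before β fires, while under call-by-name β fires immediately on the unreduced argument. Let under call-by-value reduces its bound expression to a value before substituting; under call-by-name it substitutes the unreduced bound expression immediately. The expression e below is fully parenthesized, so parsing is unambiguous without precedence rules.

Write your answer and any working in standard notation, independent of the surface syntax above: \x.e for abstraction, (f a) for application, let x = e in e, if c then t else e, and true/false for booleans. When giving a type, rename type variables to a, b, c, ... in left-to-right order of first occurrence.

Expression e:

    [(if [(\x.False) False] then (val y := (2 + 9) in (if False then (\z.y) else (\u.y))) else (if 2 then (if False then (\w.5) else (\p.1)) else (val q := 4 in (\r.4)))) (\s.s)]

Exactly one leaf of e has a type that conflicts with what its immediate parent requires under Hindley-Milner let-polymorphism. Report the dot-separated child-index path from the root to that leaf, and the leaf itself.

Working:
\x._ : a -> Bool
  unify a -> Bool ~ Bool -> b
  unify a ~ Bool
  unify Bool ~ b
_ _ : Bool
  unify Bool ~ Bool
  unify Int ~ Int
  unify Int ~ Int
let y : Int
  unify Bool ~ Bool
y : Int
\z._ : c -> Int
y : Int
\u._ : d -> Int
  unify c -> Int ~ d -> Int
  unify c ~ d
  unify Int ~ Int
  unify Int ~ Bool
  FAIL: mismatch Int ~ Bool

Answer: 0.2.0 : 2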